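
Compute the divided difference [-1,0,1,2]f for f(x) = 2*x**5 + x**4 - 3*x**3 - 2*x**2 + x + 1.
9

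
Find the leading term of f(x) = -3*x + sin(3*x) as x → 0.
-9*x**3/2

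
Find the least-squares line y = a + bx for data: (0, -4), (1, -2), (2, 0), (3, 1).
a = -19/5, b = 17/10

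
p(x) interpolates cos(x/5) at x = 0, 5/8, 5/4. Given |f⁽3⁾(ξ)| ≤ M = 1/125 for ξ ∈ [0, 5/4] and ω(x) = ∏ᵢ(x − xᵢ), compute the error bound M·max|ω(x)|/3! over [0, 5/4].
sqrt(3)/13824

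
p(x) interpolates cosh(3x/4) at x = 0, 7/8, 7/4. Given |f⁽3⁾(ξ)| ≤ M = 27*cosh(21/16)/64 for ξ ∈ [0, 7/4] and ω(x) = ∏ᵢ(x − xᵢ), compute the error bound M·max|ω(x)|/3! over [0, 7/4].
343*sqrt(3)*cosh(21/16)/32768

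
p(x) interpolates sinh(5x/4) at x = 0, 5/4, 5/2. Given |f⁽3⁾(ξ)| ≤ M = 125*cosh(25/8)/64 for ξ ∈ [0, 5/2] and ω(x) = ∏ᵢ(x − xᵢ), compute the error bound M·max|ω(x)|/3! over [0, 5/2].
15625*sqrt(3)*cosh(25/8)/110592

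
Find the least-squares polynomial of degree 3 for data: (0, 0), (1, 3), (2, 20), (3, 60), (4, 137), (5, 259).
-1/126 + (7/108)x + (155/126)x² + (197/108)x³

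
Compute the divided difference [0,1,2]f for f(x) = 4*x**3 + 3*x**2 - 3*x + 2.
15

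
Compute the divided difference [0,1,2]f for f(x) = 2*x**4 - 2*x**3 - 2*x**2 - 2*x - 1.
6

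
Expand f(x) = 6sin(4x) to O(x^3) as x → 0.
24*x + O(x**3)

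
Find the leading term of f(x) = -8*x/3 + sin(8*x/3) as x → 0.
-256*x**3/81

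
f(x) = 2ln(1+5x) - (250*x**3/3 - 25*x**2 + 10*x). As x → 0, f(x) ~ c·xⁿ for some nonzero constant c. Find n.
4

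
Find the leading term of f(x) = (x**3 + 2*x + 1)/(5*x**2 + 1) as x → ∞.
x/5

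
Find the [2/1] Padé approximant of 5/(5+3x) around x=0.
1/(3*x/5 + 1)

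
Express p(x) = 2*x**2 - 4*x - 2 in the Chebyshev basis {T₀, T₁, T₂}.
-T₀ + (-4)T₁ + T₂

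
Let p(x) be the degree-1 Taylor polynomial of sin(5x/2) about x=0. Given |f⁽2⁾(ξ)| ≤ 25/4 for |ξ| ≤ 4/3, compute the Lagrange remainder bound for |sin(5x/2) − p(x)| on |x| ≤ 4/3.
50/9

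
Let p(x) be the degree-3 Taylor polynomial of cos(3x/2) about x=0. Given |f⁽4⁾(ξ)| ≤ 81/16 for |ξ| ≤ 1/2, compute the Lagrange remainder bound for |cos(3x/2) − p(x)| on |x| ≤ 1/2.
27/2048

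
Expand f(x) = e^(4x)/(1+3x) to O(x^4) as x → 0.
1 + x + 5*x**2 - 13*x**3/3 + O(x**4)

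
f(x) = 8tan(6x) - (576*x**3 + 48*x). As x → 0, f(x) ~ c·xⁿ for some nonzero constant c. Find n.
5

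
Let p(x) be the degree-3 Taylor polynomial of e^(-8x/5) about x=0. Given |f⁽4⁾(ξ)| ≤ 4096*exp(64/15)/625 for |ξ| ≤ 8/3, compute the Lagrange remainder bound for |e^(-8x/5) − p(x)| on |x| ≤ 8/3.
2097152*exp(64/15)/151875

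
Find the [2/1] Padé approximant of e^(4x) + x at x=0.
(4*x**2/3 + 11*x/3 + 1)/(1 - 4*x/3)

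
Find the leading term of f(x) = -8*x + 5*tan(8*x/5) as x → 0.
512*x**3/75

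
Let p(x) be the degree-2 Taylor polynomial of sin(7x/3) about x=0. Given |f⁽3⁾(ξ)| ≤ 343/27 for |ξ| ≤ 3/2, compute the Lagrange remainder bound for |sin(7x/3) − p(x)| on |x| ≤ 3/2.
343/48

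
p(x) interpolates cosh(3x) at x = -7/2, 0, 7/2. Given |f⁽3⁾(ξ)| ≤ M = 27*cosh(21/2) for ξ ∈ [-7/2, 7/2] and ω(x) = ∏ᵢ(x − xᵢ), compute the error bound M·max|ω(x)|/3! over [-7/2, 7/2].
343*sqrt(3)*cosh(21/2)/8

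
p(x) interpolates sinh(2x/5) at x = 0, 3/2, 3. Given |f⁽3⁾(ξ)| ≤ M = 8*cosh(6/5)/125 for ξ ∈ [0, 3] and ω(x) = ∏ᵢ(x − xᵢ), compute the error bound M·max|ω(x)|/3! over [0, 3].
sqrt(3)*cosh(6/5)/125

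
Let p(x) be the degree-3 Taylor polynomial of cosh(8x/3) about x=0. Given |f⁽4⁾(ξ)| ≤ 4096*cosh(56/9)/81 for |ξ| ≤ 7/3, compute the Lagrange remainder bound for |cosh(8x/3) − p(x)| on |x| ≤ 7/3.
1229312*cosh(56/9)/19683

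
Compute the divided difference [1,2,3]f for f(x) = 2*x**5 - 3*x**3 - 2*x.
162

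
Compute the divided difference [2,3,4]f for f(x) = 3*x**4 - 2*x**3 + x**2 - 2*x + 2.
148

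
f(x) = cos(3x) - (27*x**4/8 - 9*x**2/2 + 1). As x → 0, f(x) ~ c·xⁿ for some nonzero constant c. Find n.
6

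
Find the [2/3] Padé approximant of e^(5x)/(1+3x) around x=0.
(425*x**2/172 + 110*x/43 + 1)/(1375*x**3/258 - 885*x**2/172 + 24*x/43 + 1)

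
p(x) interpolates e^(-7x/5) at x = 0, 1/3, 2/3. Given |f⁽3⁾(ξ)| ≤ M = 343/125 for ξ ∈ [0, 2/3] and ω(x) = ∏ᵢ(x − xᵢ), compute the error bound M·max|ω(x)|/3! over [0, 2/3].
343*sqrt(3)/91125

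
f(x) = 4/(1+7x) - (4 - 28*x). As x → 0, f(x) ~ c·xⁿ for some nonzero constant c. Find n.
2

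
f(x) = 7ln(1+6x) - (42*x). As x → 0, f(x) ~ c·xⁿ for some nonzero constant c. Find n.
2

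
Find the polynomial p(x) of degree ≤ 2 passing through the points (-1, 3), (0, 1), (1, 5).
3*x**2 + x + 1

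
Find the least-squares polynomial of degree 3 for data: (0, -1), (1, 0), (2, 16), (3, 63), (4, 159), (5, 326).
-76/63 + (260/189)x + (-335/126)x² + (167/54)x³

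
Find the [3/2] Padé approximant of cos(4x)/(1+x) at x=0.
(136*x**3/21 - 136*x**2/21 - x + 1)/(11*x**2/21 + 1)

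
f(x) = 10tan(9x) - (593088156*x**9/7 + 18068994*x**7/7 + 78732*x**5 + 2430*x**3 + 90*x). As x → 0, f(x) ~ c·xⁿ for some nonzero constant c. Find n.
11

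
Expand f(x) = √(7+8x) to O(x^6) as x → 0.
sqrt(7) + 4*sqrt(7)*x/7 - 8*sqrt(7)*x**2/49 + 32*sqrt(7)*x**3/343 - 160*sqrt(7)*x**4/2401 + 128*sqrt(7)*x**5/2401 + O(x**6)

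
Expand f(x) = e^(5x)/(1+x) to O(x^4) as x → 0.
1 + 4*x + 17*x**2/2 + 37*x**3/3 + O(x**4)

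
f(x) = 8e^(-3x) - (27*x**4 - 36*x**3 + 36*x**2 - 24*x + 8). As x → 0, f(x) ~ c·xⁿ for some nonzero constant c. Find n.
5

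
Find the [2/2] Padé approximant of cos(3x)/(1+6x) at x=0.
(-129*x**2/28 + x/7 + 1)/(3*x**2/4 + 43*x/7 + 1)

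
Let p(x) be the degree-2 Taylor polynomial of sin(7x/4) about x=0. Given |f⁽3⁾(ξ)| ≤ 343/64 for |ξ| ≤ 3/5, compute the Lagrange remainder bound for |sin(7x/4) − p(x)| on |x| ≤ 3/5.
3087/16000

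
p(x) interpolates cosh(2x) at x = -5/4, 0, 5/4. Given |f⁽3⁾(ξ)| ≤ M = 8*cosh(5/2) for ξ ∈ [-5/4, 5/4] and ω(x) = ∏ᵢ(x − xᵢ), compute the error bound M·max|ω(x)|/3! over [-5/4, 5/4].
125*sqrt(3)*cosh(5/2)/216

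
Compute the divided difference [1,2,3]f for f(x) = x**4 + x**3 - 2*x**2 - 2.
29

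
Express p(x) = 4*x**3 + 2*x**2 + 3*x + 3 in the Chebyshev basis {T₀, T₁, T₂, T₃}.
(4)T₀ + (6)T₁ + T₂ + T₃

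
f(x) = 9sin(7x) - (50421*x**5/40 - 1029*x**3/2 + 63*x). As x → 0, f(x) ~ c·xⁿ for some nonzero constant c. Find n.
7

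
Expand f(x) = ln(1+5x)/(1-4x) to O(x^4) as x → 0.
5*x + 15*x**2/2 + 215*x**3/3 + O(x**4)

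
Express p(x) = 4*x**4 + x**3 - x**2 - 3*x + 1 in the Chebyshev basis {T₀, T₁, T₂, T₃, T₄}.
(2)T₀ + (-9/4)T₁ + (3/2)T₂ + (1/4)T₃ + (1/2)T₄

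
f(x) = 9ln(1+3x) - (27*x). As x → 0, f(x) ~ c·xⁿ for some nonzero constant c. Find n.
2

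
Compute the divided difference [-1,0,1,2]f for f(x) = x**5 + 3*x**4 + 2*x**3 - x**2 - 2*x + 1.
13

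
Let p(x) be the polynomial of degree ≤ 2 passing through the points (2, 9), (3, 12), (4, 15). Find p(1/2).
9/2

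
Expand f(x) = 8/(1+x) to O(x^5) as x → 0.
8 - 8*x + 8*x**2 - 8*x**3 + 8*x**4 + O(x**5)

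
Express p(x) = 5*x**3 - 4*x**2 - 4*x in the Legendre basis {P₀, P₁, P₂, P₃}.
(-4/3)P₀ - P₁ + (-8/3)P₂ + (2)P₃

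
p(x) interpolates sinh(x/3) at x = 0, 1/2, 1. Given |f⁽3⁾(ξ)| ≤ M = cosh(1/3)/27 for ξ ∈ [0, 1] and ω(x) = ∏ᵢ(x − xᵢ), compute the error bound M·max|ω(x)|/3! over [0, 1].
sqrt(3)*cosh(1/3)/5832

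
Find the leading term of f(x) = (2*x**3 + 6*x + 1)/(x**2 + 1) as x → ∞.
2*x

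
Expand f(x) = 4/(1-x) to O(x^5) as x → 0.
4 + 4*x + 4*x**2 + 4*x**3 + 4*x**4 + O(x**5)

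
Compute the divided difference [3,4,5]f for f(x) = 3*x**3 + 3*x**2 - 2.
39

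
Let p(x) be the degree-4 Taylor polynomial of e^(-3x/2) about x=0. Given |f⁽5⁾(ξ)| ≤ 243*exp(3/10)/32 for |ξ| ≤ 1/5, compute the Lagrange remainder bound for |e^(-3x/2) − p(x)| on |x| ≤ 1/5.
81*exp(3/10)/4000000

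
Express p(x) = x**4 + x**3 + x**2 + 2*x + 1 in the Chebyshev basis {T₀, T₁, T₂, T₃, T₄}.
(15/8)T₀ + (11/4)T₁ + T₂ + (1/4)T₃ + (1/8)T₄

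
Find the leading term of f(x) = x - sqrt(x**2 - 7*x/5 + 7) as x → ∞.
7/10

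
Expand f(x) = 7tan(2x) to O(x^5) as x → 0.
14*x + 56*x**3/3 + O(x**5)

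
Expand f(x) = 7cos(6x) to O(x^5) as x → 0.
7 - 126*x**2 + 378*x**4 + O(x**5)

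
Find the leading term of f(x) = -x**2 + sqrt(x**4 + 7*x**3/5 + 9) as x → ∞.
7*x/10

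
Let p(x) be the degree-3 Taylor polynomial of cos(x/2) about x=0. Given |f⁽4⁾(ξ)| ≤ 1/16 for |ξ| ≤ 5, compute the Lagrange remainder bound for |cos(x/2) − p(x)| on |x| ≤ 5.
625/384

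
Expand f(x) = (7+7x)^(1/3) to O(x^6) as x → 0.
7**(1/3) + 7**(1/3)*x/3 - 7**(1/3)*x**2/9 + 5*7**(1/3)*x**3/81 - 10*7**(1/3)*x**4/243 + 22*7**(1/3)*x**5/729 + O(x**6)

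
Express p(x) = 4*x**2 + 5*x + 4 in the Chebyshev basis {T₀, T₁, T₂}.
(6)T₀ + (5)T₁ + (2)T₂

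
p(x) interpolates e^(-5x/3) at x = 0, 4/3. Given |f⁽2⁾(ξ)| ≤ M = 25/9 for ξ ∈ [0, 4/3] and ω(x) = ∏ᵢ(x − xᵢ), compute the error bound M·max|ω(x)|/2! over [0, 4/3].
50/81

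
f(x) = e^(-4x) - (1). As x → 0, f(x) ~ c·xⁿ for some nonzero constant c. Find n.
1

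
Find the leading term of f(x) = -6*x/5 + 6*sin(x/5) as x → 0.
-x**3/125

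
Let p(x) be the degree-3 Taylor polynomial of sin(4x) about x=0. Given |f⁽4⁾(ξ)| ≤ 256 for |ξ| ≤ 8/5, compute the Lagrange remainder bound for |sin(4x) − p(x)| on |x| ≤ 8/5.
131072/1875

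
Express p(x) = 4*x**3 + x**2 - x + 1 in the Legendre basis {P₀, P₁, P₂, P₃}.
(4/3)P₀ + (7/5)P₁ + (2/3)P₂ + (8/5)P₃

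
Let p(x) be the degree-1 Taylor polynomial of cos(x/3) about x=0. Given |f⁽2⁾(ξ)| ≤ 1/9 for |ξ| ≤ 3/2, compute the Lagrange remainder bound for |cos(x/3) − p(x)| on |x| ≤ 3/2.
1/8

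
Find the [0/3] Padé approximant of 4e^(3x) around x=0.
4/(-9*x**3/2 + 9*x**2/2 - 3*x + 1)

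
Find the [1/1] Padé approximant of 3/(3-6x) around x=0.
1/(1 - 2*x)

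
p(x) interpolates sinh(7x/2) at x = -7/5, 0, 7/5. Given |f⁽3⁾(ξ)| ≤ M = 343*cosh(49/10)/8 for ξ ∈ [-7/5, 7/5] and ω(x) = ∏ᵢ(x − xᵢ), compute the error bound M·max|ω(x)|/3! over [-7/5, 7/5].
117649*sqrt(3)*cosh(49/10)/27000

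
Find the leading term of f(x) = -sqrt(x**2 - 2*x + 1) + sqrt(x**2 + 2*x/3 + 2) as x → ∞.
4/3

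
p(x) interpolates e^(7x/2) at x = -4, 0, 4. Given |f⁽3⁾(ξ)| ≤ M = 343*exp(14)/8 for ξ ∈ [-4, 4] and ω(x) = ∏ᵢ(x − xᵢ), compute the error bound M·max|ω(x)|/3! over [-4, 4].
2744*sqrt(3)*exp(14)/27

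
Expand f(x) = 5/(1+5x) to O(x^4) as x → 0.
5 - 25*x + 125*x**2 - 625*x**3 + O(x**4)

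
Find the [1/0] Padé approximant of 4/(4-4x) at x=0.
x + 1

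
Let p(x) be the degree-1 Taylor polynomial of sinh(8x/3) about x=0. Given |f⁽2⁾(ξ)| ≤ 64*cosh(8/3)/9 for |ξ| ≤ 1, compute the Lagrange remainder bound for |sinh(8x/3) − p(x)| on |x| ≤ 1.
32*cosh(8/3)/9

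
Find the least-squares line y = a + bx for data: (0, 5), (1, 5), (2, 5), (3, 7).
a = 23/5, b = 3/5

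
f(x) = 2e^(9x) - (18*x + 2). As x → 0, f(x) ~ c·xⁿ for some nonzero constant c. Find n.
2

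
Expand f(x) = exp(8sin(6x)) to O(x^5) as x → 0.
1 + 48*x + 1152*x**2 + 18144*x**3 + 207360*x**4 + O(x**5)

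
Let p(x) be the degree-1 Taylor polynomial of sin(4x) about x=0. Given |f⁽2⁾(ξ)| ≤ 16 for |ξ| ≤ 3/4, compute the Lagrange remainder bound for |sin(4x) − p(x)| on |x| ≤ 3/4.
9/2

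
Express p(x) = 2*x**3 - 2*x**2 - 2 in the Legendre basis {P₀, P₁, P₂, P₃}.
(-8/3)P₀ + (6/5)P₁ + (-4/3)P₂ + (4/5)P₃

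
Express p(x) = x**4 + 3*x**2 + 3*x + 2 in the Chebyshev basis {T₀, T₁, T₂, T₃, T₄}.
(31/8)T₀ + (3)T₁ + (2)T₂ + (1/8)T₄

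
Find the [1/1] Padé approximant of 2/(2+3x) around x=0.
1/(3*x/2 + 1)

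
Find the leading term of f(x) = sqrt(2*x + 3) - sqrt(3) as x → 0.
sqrt(3)*x/3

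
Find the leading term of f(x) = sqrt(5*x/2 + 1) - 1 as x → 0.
5*x/4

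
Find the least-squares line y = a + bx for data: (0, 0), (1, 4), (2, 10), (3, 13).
a = 0, b = 9/2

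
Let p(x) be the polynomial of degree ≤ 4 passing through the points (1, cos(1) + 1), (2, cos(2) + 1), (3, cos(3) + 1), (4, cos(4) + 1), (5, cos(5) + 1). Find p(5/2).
45*cos(3)/64 + 15*cos(2)/32 - 5*cos(1)/128 + 3*cos(5)/128 - 5*cos(4)/32 + 1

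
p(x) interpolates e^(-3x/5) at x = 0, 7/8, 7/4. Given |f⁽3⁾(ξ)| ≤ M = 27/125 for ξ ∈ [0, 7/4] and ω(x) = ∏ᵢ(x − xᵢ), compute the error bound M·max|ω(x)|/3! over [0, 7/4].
343*sqrt(3)/64000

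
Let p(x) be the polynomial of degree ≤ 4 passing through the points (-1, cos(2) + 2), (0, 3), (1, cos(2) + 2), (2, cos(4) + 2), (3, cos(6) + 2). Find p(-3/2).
693*cos(2)/128 - 41/32 + 35*cos(6)/128 - 45*cos(4)/32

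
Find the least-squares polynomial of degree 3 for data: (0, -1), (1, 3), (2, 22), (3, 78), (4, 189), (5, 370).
-47/63 + (76/189)x + (-17/36)x² + (329/108)x³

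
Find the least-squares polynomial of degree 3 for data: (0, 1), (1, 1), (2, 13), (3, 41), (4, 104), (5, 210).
95/126 + (91/108)x + (-407/252)x² + (53/27)x³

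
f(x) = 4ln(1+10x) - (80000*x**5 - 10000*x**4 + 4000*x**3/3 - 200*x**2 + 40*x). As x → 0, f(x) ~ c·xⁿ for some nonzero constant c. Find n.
6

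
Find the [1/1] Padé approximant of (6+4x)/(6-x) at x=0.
(2*x/3 + 1)/(1 - x/6)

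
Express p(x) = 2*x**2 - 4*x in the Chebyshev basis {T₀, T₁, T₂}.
T₀ + (-4)T₁ + T₂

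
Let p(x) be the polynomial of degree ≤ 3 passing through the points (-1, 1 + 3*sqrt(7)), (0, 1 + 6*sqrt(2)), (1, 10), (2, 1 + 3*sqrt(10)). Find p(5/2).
-299/16 - 15*sqrt(7)/16 + 63*sqrt(2)/8 + 105*sqrt(10)/16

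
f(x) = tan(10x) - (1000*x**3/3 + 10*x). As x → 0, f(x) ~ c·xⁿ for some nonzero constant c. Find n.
5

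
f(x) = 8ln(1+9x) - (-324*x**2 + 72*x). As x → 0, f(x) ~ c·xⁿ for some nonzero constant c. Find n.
3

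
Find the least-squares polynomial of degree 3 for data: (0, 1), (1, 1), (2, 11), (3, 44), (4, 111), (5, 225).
64/63 + (-463/378)x + (-8/9)x² + (109/54)x³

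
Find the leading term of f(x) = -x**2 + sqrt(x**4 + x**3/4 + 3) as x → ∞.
x/8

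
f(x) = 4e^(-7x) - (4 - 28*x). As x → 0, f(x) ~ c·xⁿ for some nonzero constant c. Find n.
2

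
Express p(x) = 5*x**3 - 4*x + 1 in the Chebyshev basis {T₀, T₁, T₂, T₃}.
T₀ + (-1/4)T₁ + (5/4)T₃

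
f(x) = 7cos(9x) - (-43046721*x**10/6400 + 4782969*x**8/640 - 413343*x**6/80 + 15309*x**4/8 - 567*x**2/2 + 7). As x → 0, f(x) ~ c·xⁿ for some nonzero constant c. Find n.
12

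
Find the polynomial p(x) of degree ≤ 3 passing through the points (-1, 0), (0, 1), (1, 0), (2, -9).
-x**3 - x**2 + x + 1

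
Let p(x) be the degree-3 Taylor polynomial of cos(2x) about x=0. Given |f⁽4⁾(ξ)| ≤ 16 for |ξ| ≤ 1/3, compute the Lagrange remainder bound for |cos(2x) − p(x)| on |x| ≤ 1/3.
2/243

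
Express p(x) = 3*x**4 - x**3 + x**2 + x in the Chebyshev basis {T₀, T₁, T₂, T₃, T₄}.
(13/8)T₀ + (1/4)T₁ + (2)T₂ + (-1/4)T₃ + (3/8)T₄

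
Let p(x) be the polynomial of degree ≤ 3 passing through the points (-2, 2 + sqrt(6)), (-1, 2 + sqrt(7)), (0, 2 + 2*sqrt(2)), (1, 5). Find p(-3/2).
-5*sqrt(2)/8 + 5*sqrt(6)/16 + 35/16 + 15*sqrt(7)/16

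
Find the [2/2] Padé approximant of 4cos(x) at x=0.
(4 - 5*x**2/3)/(x**2/12 + 1)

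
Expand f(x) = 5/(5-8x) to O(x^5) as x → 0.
1 + 8*x/5 + 64*x**2/25 + 512*x**3/125 + 4096*x**4/625 + O(x**5)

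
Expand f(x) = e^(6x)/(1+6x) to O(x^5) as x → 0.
1 + 18*x**2 - 72*x**3 + 486*x**4 + O(x**5)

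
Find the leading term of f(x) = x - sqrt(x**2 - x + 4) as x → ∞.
1/2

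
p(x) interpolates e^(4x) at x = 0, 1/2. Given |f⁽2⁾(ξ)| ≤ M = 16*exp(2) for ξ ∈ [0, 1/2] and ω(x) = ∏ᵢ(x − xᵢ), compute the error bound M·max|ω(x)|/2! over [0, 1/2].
exp(2)/2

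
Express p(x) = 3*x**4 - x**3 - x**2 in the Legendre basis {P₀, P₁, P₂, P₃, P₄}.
(4/15)P₀ + (-3/5)P₁ + (22/21)P₂ + (-2/5)P₃ + (24/35)P₄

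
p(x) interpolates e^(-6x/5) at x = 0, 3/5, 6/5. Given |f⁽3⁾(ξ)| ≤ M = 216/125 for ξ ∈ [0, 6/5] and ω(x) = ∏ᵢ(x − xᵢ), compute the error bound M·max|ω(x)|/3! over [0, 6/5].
216*sqrt(3)/15625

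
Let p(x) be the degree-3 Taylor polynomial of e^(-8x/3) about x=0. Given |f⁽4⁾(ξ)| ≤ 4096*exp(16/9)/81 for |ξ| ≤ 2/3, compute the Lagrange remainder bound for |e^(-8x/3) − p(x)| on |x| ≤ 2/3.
8192*exp(16/9)/19683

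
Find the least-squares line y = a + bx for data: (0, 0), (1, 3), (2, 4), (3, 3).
a = 1, b = 1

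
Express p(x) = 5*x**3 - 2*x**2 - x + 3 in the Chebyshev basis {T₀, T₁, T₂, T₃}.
(2)T₀ + (11/4)T₁ - T₂ + (5/4)T₃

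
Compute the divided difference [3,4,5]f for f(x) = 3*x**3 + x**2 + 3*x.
37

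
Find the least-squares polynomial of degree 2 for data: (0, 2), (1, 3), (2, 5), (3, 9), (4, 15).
74/35 + (-8/35)x + (6/7)x²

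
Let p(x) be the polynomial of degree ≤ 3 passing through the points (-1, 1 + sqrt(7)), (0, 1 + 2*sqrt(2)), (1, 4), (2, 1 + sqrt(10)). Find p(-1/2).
1/16 + sqrt(10)/16 + 5*sqrt(7)/16 + 15*sqrt(2)/8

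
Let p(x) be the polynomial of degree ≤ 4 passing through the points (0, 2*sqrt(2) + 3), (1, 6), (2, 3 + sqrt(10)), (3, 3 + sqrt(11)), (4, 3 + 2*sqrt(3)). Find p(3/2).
-5*sqrt(11)/32 - 5*sqrt(2)/64 + 3*sqrt(3)/64 + 45*sqrt(10)/64 + 141/32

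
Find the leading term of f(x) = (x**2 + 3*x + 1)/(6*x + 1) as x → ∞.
x/6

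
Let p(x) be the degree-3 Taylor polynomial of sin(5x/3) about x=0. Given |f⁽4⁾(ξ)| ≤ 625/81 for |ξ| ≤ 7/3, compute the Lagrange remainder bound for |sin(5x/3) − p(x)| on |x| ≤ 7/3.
1500625/157464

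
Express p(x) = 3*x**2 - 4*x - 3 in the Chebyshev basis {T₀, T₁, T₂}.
(-3/2)T₀ + (-4)T₁ + (3/2)T₂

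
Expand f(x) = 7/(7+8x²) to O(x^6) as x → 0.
1 - 8*x**2/7 + 64*x**4/49 + O(x**6)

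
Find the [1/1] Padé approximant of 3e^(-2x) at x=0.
(3 - 3*x)/(x + 1)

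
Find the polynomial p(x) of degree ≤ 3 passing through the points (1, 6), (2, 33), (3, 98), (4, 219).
3*x**3 + x**2 + 3*x - 1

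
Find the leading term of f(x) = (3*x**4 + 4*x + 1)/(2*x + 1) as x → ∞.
3*x**3/2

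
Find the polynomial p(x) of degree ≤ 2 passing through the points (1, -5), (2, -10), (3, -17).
-x**2 - 2*x - 2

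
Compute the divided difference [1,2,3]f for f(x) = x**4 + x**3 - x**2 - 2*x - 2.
30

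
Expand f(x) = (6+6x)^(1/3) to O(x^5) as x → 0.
6**(1/3) + 6**(1/3)*x/3 - 6**(1/3)*x**2/9 + 5*6**(1/3)*x**3/81 - 10*6**(1/3)*x**4/243 + O(x**5)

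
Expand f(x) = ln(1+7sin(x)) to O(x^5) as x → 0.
7*x - 49*x**2/2 + 679*x**3/6 - 7105*x**4/12 + O(x**5)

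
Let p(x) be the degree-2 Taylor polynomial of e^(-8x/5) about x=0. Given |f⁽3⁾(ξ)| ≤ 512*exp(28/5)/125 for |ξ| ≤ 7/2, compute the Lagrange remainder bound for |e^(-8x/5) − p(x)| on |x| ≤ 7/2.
10976*exp(28/5)/375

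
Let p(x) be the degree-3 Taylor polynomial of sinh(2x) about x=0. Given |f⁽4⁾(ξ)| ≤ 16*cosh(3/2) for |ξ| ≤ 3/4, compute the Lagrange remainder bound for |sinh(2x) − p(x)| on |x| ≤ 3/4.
27*cosh(3/2)/128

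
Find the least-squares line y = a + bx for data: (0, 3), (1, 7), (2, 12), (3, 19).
a = 23/10, b = 53/10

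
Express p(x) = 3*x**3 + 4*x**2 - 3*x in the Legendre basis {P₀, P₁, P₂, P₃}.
(4/3)P₀ + (-6/5)P₁ + (8/3)P₂ + (6/5)P₃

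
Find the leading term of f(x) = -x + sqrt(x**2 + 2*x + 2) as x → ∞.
1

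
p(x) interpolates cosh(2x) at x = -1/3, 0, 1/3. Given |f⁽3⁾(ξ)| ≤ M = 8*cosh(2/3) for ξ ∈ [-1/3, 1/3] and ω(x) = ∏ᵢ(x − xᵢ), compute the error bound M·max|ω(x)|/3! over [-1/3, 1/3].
8*sqrt(3)*cosh(2/3)/729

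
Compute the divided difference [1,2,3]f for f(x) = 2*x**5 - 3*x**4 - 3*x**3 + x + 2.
87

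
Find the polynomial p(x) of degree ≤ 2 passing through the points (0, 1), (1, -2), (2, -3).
x**2 - 4*x + 1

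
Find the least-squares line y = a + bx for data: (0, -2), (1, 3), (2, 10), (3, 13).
a = -9/5, b = 26/5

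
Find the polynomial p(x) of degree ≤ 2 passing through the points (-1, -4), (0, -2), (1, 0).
2*x - 2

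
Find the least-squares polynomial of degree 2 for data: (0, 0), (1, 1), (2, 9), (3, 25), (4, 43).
-2/5 - x + (3)x²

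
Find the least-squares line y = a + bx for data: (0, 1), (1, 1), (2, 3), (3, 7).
a = 0, b = 2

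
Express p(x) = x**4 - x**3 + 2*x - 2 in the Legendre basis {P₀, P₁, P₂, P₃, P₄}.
(-9/5)P₀ + (7/5)P₁ + (4/7)P₂ + (-2/5)P₃ + (8/35)P₄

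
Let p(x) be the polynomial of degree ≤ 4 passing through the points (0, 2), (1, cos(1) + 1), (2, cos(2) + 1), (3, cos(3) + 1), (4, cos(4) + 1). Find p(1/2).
7*cos(3)/32 - 5*cos(4)/128 - 35*cos(2)/64 + 35*cos(1)/32 + 163/128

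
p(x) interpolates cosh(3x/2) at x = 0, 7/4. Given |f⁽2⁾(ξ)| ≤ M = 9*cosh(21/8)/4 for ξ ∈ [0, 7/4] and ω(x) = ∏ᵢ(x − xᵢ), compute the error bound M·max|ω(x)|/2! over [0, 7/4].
441*cosh(21/8)/512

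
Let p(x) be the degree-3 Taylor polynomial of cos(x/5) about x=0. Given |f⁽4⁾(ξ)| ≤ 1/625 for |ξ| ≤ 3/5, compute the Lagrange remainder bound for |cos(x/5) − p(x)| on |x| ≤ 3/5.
27/3125000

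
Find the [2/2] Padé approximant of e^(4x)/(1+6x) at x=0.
(152*x**2/51 + 46*x/17 + 1)/(-388*x**2/51 + 80*x/17 + 1)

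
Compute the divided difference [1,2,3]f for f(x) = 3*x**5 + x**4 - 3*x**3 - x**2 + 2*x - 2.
276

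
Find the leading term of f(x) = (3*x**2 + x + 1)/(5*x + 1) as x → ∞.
3*x/5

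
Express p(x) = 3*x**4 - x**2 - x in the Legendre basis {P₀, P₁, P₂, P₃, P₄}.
(4/15)P₀ - P₁ + (22/21)P₂ + (24/35)P₄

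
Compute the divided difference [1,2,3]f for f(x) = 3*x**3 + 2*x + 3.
18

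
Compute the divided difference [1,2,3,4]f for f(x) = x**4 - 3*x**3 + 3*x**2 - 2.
7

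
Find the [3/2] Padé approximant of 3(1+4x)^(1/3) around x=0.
(448*x**3/135 + 112*x**2/5 + 84*x/5 + 3)/(32*x**2/9 + 64*x/15 + 1)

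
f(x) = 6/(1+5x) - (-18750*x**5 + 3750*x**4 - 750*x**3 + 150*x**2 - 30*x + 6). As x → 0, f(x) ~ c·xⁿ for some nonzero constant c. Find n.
6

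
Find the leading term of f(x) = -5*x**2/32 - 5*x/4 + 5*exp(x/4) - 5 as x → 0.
5*x**3/384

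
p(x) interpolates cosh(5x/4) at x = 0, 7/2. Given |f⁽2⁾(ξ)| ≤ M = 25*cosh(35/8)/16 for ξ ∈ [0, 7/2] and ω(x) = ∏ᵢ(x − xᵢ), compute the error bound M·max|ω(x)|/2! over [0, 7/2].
1225*cosh(35/8)/512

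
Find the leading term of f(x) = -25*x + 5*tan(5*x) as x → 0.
625*x**3/3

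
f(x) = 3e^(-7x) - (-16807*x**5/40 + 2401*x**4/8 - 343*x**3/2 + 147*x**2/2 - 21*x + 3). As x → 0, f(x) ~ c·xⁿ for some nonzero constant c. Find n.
6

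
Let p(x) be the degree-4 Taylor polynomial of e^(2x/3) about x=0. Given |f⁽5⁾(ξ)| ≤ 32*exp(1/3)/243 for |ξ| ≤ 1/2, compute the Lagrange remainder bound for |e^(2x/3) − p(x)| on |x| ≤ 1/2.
exp(1/3)/29160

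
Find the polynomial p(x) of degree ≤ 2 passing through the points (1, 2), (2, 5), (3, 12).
2*x**2 - 3*x + 3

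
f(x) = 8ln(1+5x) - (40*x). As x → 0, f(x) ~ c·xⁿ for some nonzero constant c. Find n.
2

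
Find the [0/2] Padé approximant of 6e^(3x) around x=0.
6/(9*x**2/2 - 3*x + 1)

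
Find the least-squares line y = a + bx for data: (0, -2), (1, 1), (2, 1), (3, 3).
a = -3/2, b = 3/2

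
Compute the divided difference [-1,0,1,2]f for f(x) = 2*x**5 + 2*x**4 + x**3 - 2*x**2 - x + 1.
15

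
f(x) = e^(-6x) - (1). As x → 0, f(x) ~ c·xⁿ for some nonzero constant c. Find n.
1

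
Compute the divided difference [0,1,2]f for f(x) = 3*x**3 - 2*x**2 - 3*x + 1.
7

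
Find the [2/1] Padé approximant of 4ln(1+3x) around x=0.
6*x*(x + 2)/(2*x + 1)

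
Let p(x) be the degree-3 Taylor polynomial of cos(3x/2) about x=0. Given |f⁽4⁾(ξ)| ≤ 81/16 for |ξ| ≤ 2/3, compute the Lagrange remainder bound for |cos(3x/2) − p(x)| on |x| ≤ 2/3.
1/24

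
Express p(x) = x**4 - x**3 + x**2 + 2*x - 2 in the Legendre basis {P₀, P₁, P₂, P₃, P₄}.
(-22/15)P₀ + (7/5)P₁ + (26/21)P₂ + (-2/5)P₃ + (8/35)P₄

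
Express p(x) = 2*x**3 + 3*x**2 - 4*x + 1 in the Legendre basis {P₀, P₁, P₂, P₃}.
(2)P₀ + (-14/5)P₁ + (2)P₂ + (4/5)P₃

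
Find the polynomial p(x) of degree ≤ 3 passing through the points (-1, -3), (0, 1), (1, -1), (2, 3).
2*x**3 - 3*x**2 - x + 1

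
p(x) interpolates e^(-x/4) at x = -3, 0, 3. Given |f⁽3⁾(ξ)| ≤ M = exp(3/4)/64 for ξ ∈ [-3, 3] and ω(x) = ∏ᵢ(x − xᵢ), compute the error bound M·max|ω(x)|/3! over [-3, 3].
sqrt(3)*exp(3/4)/64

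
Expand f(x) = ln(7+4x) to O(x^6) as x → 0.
log(7) + 4*x/7 - 8*x**2/49 + 64*x**3/1029 - 64*x**4/2401 + 1024*x**5/84035 + O(x**6)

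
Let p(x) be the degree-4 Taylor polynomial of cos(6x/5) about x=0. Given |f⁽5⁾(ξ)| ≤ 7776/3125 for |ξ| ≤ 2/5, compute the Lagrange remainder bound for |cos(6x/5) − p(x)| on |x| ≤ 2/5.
10368/48828125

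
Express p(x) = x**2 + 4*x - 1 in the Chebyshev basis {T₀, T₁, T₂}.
(-1/2)T₀ + (4)T₁ + (1/2)T₂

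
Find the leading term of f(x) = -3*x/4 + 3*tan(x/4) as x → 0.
x**3/64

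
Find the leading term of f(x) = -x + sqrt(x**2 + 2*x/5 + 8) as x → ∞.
1/5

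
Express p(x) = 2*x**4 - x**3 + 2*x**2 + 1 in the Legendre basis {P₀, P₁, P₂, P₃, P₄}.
(31/15)P₀ + (-3/5)P₁ + (52/21)P₂ + (-2/5)P₃ + (16/35)P₄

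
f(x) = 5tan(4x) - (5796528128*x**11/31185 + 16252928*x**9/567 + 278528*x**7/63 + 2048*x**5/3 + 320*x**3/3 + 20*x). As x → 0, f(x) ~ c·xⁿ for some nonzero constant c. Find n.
13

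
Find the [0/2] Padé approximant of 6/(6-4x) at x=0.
1/(1 - 2*x/3)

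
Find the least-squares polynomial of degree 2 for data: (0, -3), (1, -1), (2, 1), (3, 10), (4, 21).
-92/35 + (-87/70)x + (25/14)x²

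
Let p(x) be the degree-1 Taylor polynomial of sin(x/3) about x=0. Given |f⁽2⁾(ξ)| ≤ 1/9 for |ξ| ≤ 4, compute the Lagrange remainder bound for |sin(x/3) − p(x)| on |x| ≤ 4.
8/9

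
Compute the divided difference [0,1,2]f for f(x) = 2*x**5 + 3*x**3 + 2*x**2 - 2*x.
41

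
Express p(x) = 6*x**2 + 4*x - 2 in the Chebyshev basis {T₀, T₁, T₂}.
T₀ + (4)T₁ + (3)T₂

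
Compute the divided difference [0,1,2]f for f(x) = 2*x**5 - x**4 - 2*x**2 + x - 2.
21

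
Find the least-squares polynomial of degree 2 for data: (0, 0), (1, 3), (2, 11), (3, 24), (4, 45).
9/35 + (-43/70)x + (41/14)x²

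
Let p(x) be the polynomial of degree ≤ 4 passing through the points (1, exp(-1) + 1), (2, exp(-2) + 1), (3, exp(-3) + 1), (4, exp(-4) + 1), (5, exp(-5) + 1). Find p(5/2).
(-5*exp(4) - 20*e + 3 + 90*exp(2) + 60*exp(3) + 128*exp(5))*exp(-5)/128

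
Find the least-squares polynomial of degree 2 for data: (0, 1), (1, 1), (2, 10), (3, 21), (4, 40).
5/7 + (-57/35)x + (20/7)x²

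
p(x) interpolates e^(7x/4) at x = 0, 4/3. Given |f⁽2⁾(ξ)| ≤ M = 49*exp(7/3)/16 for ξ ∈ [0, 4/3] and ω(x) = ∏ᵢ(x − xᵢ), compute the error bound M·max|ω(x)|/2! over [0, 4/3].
49*exp(7/3)/72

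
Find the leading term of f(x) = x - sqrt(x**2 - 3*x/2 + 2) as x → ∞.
3/4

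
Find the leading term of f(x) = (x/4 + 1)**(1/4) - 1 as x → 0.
x/16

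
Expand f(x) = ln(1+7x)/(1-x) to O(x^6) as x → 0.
7*x - 35*x**2/2 + 581*x**3/6 - 6041*x**4/12 + 171479*x**5/60 + O(x**6)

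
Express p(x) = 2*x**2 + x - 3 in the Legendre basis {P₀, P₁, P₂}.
(-7/3)P₀ + P₁ + (4/3)P₂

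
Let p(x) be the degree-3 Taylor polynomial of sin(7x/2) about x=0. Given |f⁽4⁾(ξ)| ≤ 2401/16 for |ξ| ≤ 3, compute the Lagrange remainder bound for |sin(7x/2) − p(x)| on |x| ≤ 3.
64827/128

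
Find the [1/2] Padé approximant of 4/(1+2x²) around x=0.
4/(2*x**2 + 1)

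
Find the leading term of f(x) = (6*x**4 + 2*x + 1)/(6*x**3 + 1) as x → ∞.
x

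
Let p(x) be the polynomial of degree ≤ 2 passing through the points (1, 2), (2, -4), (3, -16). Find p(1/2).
11/4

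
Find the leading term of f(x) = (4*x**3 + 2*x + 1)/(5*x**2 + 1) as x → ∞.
4*x/5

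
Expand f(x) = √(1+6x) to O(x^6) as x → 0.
1 + 3*x - 9*x**2/2 + 27*x**3/2 - 405*x**4/8 + 1701*x**5/8 + O(x**6)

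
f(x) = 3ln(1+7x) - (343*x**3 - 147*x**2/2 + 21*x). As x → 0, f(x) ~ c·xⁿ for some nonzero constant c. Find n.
4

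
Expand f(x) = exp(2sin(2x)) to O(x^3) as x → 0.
1 + 4*x + 8*x**2 + O(x**3)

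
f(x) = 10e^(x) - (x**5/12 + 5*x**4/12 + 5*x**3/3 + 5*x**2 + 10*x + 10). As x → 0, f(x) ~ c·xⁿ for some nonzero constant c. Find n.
6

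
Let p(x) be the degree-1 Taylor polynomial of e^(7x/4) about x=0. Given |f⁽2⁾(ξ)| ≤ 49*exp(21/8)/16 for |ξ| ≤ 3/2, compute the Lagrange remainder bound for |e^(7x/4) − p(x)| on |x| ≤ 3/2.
441*exp(21/8)/128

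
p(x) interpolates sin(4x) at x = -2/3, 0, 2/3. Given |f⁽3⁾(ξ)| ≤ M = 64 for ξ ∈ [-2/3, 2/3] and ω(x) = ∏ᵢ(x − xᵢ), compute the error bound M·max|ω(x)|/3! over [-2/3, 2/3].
512*sqrt(3)/729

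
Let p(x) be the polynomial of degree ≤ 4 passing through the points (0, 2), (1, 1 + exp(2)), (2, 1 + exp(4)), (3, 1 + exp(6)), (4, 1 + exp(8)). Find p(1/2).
-5*exp(8)/128 - 35*exp(4)/64 + 163/128 + 35*exp(2)/32 + 7*exp(6)/32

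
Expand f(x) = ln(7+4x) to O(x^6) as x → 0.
log(7) + 4*x/7 - 8*x**2/49 + 64*x**3/1029 - 64*x**4/2401 + 1024*x**5/84035 + O(x**6)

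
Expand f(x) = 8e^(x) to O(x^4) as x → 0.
8 + 8*x + 4*x**2 + 4*x**3/3 + O(x**4)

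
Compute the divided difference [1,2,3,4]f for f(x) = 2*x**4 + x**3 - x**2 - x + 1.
21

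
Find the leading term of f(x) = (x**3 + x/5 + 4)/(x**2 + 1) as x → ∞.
x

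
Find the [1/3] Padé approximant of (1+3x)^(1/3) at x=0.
(5*x/2 + 1)/(x**3/3 - x**2/2 + 3*x/2 + 1)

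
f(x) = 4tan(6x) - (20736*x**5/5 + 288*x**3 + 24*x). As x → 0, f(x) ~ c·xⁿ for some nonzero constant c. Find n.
7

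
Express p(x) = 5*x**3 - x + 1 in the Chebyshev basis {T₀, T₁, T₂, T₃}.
T₀ + (11/4)T₁ + (5/4)T₃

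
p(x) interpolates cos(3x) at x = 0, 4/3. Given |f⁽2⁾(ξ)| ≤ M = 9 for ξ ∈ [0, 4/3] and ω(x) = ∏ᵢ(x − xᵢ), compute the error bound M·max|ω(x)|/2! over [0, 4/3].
2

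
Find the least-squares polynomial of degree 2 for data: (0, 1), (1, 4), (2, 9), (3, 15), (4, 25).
8/7 + (113/70)x + (15/14)x²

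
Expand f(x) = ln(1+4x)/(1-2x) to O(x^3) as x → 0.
4*x + O(x**3)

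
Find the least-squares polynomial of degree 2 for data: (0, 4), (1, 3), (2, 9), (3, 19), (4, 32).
25/7 + (-68/35)x + (16/7)x²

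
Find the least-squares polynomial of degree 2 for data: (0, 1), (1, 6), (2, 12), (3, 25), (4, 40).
44/35 + (139/70)x + (27/14)x²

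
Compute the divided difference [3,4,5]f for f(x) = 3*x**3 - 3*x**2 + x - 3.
33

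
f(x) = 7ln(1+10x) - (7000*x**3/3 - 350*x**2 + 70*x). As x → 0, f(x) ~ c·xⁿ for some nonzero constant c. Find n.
4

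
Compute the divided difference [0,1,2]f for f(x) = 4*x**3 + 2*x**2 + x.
14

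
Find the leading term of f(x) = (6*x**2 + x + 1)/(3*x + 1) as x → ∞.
2*x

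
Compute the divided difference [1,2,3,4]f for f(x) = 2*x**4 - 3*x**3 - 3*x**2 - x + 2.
17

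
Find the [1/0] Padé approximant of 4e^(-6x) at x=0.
4 - 24*x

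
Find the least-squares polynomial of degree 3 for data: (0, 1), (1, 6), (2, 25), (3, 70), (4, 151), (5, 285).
6/7 + (65/21)x + (9/28)x² + (25/12)x³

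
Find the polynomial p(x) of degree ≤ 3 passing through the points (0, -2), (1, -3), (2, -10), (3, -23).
-3*x**2 + 2*x - 2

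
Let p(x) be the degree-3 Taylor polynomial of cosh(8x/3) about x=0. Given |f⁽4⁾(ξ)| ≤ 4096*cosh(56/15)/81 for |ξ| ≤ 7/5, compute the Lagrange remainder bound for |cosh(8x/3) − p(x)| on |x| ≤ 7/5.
1229312*cosh(56/15)/151875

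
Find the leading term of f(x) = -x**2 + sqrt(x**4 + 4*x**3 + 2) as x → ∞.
2*x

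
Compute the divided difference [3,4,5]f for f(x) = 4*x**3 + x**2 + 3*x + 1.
49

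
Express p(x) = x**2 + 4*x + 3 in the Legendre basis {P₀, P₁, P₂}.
(10/3)P₀ + (4)P₁ + (2/3)P₂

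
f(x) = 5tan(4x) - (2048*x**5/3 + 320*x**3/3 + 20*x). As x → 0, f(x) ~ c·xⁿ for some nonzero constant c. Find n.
7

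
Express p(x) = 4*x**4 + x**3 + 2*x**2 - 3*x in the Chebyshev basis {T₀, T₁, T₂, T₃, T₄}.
(5/2)T₀ + (-9/4)T₁ + (3)T₂ + (1/4)T₃ + (1/2)T₄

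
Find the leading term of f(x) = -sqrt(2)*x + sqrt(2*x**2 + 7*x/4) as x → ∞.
7*sqrt(2)/16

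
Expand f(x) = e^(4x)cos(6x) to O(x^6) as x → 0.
1 + 4*x - 10*x**2 - 184*x**3/3 - 238*x**4/3 + 488*x**5/15 + O(x**6)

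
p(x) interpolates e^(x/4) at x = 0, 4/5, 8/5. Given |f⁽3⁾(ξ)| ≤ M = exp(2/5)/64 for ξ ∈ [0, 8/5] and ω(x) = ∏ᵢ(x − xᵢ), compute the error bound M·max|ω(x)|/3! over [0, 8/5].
sqrt(3)*exp(2/5)/3375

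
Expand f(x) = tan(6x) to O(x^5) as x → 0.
6*x + 72*x**3 + O(x**5)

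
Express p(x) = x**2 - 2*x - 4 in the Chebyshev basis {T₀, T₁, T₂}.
(-7/2)T₀ + (-2)T₁ + (1/2)T₂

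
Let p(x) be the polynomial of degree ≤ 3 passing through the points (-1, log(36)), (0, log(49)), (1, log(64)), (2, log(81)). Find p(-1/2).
log(7*2**(3/4)*21**(7/8)/4)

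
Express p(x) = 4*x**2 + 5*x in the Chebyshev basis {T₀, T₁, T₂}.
(2)T₀ + (5)T₁ + (2)T₂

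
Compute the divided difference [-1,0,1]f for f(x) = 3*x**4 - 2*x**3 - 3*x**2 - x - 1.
0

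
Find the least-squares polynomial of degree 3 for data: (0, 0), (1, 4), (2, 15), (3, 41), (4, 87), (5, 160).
1/18 + (1511/756)x + (85/126)x² + (115/108)x³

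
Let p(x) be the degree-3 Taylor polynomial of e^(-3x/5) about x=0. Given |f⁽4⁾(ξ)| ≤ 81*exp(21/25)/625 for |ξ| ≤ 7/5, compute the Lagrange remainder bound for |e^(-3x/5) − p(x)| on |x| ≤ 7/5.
64827*exp(21/25)/3125000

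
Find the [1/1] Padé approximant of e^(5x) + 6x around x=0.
(217*x/22 + 1)/(1 - 25*x/22)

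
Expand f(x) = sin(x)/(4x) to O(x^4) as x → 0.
1/4 - x**2/24 + O(x**4)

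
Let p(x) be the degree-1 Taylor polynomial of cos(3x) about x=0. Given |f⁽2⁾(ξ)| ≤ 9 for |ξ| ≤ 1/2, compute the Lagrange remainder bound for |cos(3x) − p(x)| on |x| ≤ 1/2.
9/8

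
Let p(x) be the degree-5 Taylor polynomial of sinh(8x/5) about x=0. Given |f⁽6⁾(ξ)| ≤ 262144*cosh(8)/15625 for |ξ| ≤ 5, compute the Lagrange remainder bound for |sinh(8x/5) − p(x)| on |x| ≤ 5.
16384*cosh(8)/45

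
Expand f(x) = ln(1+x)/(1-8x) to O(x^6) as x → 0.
x + 15*x**2/2 + 181*x**3/3 + 5789*x**4/12 + 57893*x**5/15 + O(x**6)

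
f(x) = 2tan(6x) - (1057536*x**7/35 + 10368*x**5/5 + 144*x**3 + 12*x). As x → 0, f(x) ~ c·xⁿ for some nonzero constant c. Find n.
9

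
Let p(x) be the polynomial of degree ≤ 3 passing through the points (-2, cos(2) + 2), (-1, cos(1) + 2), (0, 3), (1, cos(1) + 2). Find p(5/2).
-157/16 - 35*cos(2)/16 + 15*cos(1)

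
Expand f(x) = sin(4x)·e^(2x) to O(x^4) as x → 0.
4*x + 8*x**2 - 8*x**3/3 + O(x**4)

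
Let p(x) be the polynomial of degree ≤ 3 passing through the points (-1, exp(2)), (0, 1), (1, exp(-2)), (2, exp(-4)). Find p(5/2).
((21 - 5*exp(2))*exp(4) - 35*exp(2) + 35)*exp(-4)/16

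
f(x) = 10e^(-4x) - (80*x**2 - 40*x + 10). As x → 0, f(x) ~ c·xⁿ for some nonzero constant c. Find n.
3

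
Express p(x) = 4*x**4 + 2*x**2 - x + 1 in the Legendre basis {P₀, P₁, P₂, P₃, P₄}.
(37/15)P₀ - P₁ + (76/21)P₂ + (32/35)P₄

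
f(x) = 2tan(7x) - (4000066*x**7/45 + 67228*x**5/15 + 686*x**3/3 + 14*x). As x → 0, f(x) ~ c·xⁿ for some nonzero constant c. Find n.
9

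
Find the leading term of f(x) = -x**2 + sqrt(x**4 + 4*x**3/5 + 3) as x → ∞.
2*x/5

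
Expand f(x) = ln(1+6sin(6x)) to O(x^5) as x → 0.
36*x - 648*x**2 + 15336*x**3 - 412128*x**4 + O(x**5)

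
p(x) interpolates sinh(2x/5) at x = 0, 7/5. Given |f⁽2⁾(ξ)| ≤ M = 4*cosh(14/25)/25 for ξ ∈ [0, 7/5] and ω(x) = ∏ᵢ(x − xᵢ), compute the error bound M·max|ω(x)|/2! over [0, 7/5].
49*cosh(14/25)/1250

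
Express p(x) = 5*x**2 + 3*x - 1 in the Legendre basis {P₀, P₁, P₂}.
(2/3)P₀ + (3)P₁ + (10/3)P₂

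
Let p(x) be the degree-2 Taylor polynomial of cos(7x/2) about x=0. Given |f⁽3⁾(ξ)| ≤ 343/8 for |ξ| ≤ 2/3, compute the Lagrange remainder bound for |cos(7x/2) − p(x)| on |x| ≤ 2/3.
343/162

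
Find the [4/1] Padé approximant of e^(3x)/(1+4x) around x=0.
(150201*x**4/38840 + 21159*x**3/4855 + 43857*x**2/9710 + 14484*x/4855 + 1)/(19339*x/4855 + 1)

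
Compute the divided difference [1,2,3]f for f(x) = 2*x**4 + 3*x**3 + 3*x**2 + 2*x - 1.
71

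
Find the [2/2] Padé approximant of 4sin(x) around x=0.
4*x/(x**2/6 + 1)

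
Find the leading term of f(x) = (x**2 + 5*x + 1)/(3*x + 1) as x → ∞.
x/3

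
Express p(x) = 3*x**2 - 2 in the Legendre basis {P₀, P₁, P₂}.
-P₀ + (2)P₂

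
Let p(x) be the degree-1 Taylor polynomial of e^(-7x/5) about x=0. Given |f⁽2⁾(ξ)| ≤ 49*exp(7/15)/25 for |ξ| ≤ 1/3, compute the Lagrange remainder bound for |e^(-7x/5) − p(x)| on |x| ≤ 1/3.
49*exp(7/15)/450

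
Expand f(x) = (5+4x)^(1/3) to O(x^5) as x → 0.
5**(1/3) + 4*5**(1/3)*x/15 - 16*5**(1/3)*x**2/225 + 64*5**(1/3)*x**3/2025 - 512*5**(1/3)*x**4/30375 + O(x**5)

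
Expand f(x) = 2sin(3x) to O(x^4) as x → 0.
6*x - 9*x**3 + O(x**4)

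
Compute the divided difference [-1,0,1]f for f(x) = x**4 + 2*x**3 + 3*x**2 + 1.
4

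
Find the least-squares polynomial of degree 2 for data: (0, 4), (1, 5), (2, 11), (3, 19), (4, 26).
17/5 + (9/5)x + x²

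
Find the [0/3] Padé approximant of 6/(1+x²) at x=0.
6/(x**2 + 1)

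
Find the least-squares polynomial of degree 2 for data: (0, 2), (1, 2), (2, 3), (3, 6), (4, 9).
68/35 + (-17/35)x + (4/7)x²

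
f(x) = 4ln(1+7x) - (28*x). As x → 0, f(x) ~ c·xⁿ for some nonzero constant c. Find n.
2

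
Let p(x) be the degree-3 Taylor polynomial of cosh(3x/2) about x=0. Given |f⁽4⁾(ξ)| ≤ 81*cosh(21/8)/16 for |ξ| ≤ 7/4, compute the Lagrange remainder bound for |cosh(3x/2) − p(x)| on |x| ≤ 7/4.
64827*cosh(21/8)/32768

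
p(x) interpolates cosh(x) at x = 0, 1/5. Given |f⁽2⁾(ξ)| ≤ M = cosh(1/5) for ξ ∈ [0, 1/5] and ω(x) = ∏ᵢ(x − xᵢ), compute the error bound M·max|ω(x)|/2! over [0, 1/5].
cosh(1/5)/200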